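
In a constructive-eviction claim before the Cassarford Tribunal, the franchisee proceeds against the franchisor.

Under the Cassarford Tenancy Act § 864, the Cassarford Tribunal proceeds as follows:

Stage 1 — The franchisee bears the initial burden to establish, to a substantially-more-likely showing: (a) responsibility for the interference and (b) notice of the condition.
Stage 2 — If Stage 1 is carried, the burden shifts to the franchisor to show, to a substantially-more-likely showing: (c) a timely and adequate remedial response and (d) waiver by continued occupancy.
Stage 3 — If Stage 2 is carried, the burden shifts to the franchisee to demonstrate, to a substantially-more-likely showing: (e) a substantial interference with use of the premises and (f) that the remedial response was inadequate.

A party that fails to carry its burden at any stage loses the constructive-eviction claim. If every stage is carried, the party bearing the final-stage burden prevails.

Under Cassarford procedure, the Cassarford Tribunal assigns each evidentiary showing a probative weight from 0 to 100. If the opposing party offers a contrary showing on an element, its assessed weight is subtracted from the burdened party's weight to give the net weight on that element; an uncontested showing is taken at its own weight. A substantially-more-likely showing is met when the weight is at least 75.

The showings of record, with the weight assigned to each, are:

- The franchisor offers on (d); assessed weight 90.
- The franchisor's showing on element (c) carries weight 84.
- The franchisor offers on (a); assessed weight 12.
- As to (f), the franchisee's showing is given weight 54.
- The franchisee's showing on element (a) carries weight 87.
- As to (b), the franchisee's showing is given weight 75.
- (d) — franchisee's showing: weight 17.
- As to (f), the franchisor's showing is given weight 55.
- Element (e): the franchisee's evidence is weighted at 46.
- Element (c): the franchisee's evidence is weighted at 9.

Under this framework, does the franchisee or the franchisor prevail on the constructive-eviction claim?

franchisee

Stage 1 (franchisee, a substantially-more-likely showing, weight is at least 75): (a) net 87−12=75 ≥ 75 — meets; (b) 75 ≥ 75 — meets.
  Stage 1 carried; the burden shifts to the franchisor.
Stage 2 (franchisor, a substantially-more-likely showing, weight is at least 75): (c) net 84−9=75 ≥ 75 — meets; (d) net 90−17=73 < 75 — fails.
  The franchisor does not carry Stage 2.
The analysis ends at Stage 2; the franchisee prevails.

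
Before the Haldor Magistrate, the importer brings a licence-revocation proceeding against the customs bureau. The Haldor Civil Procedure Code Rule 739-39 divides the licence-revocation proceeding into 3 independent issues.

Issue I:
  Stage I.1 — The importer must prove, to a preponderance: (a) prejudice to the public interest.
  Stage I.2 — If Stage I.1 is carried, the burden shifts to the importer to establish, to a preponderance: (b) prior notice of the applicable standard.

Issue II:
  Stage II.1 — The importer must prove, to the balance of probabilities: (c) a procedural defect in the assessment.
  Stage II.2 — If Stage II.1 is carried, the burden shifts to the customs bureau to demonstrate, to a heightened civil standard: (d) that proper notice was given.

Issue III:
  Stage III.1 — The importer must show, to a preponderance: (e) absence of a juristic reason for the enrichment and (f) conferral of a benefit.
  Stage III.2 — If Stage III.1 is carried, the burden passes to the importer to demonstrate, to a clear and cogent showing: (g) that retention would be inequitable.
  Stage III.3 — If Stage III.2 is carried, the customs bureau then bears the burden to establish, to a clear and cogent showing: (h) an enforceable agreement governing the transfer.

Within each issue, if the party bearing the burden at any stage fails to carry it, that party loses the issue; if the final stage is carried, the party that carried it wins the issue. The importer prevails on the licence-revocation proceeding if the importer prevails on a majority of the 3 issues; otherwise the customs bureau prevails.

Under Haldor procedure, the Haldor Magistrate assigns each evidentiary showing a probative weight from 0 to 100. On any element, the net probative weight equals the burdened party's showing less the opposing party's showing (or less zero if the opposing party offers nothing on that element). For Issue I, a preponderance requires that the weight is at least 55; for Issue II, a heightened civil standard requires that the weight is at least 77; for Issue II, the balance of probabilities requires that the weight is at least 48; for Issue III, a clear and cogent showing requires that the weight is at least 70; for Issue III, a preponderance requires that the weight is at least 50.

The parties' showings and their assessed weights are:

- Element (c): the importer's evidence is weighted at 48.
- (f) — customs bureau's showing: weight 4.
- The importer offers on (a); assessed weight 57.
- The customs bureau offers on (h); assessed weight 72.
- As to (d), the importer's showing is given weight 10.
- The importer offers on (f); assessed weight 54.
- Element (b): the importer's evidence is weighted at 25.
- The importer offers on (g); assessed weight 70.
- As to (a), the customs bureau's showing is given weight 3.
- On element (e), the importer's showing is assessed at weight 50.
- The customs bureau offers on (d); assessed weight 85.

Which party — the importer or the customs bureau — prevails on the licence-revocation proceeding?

customs bureau

— Issue I —
At Stage I.1 the importer must meet a preponderance (weight is at least 55): on (a) the weight is 57 less the opposing 3 gives net 54, < 55, so (a) does not meet the standard.
  Stage I.1 not carried; the importer fails its burden.
The analysis ends at Stage I.1; the customs bureau prevails on this issue.
— Issue II —
Stage II.1 — burden on importer; standard: the balance of probabilities (weight is at least 48).
    (c): 48 ≥ 48 [met]
  Stage II.1 carried; the burden shifts to the customs bureau.
Stage II.2 — burden on customs bureau; standard: a heightened civil standard (weight is at least 77).
    (d): 85 − 10 = 75 < 77 [not met]
  The customs bureau does not carry Stage II.2.
The analysis ends at Stage II.2; the importer prevails on this issue.
— Issue III —
At Stage III.1 the importer must meet a preponderance (weight is at least 50): on (e) the weight is 50, ≥ 50, so (e) meets the standard; on (f) the weight is 54 less the opposing 4 gives net 50, ≥ 50, so (f) meets the standard.
  All elements met. The importer retains the burden for Stage III.2.
At Stage III.2 the importer must meet a clear and cogent showing (weight is at least 70): on (g) the weight is 70, ≥ 70, so (g) meets the standard.
  All elements met. The burden passes to the customs bureau.
At Stage III.3 the customs bureau must meet a clear and cogent showing (weight is at least 70): on (h) the weight is 72, ≥ 70, so (h) meets the standard.
  Stage III.3 carried; the final stage is satisfied.
All stages carried — the customs bureau prevails on this issue.
Per-issue: Issue I → customs bureau; Issue II → importer; Issue III → customs bureau. The importer must prevail on a majority of issues; overall, the customs bureau prevails.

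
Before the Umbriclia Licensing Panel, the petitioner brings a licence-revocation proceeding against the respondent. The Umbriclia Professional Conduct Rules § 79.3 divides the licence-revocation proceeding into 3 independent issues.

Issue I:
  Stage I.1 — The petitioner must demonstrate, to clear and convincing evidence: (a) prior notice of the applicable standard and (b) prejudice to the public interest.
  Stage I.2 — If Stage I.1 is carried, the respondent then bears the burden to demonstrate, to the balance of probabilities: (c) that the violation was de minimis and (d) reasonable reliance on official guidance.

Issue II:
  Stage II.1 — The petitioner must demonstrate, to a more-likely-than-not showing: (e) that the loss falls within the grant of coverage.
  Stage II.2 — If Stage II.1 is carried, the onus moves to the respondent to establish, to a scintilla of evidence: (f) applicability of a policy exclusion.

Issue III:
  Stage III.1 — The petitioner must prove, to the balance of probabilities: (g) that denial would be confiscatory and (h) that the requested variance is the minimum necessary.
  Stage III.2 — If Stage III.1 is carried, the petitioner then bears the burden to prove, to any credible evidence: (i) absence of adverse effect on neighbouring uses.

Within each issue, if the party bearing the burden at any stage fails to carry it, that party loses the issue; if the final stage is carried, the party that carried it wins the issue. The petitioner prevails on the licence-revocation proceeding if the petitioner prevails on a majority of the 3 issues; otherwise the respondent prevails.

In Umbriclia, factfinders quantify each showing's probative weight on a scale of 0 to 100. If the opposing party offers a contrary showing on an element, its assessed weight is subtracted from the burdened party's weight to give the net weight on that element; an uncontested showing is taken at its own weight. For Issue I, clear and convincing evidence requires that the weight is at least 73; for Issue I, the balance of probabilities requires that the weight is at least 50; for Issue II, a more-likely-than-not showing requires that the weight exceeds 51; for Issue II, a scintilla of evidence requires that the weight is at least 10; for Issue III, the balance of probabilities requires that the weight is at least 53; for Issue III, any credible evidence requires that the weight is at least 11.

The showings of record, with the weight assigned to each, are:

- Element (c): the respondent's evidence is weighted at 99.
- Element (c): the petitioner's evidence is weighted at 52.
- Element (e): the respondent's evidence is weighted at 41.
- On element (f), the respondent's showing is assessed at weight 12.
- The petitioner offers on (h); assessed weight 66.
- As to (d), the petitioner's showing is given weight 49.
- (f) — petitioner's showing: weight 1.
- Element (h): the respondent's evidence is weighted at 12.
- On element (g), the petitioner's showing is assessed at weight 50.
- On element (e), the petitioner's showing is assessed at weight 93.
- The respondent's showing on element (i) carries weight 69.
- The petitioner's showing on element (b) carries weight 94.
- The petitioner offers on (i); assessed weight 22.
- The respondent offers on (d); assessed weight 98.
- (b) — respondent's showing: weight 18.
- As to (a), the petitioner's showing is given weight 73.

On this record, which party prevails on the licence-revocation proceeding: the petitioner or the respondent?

respondent

— Issue I —
Stage I.1 — burden on petitioner; standard: clear and convincing evidence (weight is at least 73).
    (a): 73 ≥ 73 [met]
    (b): 94 − 18 = 76 ≥ 73 [met]
  Stage I.1 carried; the burden shifts to the respondent.
Stage I.2 — burden on respondent; standard: the balance of probabilities (weight is at least 50).
    (c): 99 − 52 = 47 < 50 [not met]
    (d): 98 − 49 = 49 < 50 [not met]
  Stage I.2 not carried; the respondent fails its burden.
The petitioner prevails on this issue.
— Issue II —
Stage II.1 — burden on petitioner; standard: a more-likely-than-not showing (weight exceeds 51).
    (e): 93 − 41 = 52 > 51 [met]
  All elements met. The burden passes to the respondent.
Stage II.2 — burden on respondent; standard: a scintilla of evidence (weight is at least 10).
    (f): 12 − 1 = 11 ≥ 10 [met]
  Stage II.2 carried; the final stage is satisfied.
With every stage satisfied, the respondent prevails on this issue.
— Issue III —
Stage III.1 (petitioner, the balance of probabilities, weight is at least 53): (g) 50 < 53 — fails; (h) net 66−12=54 ≥ 53 — meets.
  Not every element is met, so the petitioner fails to carry Stage III.1.
The respondent prevails on this issue.
Per-issue: Issue I → petitioner; Issue II → respondent; Issue III → respondent. The petitioner must prevail on a majority of issues; overall, the respondent prevails.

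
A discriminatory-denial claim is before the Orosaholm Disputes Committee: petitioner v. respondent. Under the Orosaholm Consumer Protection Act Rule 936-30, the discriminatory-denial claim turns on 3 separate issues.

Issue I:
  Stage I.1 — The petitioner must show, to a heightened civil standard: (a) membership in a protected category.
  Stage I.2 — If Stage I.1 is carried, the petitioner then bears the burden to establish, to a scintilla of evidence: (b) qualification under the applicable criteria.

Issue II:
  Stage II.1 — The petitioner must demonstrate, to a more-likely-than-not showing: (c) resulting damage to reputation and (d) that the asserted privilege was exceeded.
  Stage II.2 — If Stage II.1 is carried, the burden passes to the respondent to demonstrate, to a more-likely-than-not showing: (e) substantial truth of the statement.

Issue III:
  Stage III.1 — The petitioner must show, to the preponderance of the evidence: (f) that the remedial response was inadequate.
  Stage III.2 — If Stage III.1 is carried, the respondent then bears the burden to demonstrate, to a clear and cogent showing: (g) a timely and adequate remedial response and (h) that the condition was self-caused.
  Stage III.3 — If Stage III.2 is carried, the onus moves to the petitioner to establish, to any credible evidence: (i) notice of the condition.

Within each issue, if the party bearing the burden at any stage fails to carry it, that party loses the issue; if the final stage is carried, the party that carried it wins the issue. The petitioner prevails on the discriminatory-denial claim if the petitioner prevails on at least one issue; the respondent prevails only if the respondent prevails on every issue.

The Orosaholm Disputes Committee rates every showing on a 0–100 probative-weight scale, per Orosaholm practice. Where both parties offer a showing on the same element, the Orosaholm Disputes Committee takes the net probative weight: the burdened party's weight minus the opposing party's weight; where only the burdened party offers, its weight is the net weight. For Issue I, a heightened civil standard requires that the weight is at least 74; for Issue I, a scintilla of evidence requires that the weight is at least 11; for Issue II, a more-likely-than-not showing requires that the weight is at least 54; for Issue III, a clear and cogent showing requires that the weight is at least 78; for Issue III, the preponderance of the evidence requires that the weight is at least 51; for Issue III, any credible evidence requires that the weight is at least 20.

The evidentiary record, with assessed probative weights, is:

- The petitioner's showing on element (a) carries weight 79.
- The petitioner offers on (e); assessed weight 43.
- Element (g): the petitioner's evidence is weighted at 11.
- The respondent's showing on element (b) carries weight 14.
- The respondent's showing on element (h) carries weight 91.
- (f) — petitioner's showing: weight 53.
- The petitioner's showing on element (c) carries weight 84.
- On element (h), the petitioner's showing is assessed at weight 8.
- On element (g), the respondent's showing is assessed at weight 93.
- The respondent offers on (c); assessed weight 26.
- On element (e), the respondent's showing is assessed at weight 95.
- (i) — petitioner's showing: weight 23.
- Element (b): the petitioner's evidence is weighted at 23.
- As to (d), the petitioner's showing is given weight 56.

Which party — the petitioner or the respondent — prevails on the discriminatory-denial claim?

— Issue I —
Stage I.1 — burden on petitioner; standard: a heightened civil standard (weight is at least 74).
    (a): 79 ≥ 74 [met]
  Stage I.1 carried; the burden remains with the petitioner.
Stage I.2 — burden on petitioner; standard: a scintilla of evidence (weight is at least 11).
    (b): 23 − 14 = 9 < 11 [not met]
  Not every element is met, so the petitioner fails to carry Stage I.2.
So the respondent prevails on this issue.
— Issue II —
At Stage II.1 the petitioner must meet a more-likely-than-not showing (weight is at least 54): on (c) the weight is 84 less the opposing 26 gives net 58, ≥ 54, so (c) meets the standard; on (d) the weight is 56, which does reach 54, so (d) meets the standard.
  Stage II.1 carried; the burden shifts to the respondent.
At Stage II.2 the respondent must meet a more-likely-than-not showing (weight is at least 54): on (e) the weight is 95 less the opposing 43 gives net 52, which does not reach 54, so (e) does not meet the standard.
  The respondent does not carry Stage II.2.
The analysis ends at Stage II.2; the petitioner prevails on this issue.
— Issue III —
Stage III.1 (petitioner, the preponderance of the evidence, weight is at least 51): (f) 53 ≥ 51 — meets.
  All elements met. The burden passes to the respondent.
Stage III.2 (respondent, a clear and cogent showing, weight is at least 78): (g) net 93−11=82 ≥ 78 — meets; (h) net 91−8=83 ≥ 78 — meets.
  All elements met. The burden passes to the petitioner.
Stage III.3 (petitioner, any credible evidence, weight is at least 20): (i) 23 ≥ 20 — meets.
  The petitioner carries the last stage.
All stages carried — the petitioner prevails on this issue.
Per-issue: Issue I → respondent; Issue II → petitioner; Issue III → petitioner. The petitioner must prevail on at least one issue; overall, the petitioner prevails.

petitioner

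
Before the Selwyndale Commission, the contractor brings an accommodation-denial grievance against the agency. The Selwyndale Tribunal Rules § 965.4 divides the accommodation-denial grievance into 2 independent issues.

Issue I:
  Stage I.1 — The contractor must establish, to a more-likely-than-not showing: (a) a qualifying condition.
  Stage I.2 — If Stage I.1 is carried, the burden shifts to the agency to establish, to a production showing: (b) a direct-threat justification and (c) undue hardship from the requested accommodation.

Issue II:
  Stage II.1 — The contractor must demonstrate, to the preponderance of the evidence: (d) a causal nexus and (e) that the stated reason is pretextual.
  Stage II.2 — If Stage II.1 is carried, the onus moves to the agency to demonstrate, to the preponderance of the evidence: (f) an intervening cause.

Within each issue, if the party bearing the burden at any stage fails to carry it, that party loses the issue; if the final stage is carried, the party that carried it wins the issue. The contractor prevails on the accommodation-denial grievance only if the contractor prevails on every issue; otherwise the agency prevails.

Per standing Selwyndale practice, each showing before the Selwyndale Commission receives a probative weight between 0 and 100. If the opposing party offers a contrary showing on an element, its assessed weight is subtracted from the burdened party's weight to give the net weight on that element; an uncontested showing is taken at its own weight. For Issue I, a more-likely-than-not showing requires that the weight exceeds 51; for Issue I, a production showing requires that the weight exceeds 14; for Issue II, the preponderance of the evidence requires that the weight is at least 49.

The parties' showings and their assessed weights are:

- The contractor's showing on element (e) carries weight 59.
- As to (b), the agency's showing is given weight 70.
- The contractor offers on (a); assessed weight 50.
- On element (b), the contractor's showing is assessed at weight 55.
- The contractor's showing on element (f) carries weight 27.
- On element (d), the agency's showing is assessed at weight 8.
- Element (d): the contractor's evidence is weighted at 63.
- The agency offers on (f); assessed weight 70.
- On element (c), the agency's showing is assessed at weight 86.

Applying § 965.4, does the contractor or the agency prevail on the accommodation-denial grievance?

agency

— Issue I —
Stage I.1 — burden on contractor; standard: a more-likely-than-not showing (weight exceeds 51).
    (a): 50 ≤ 51 [not met]
  Not every element is met, so the contractor fails to carry Stage I.1.
So the agency prevails on this issue.
— Issue II —
Stage II.1 — burden on contractor; standard: the preponderance of the evidence (weight is at least 49).
    (d): 63 − 8 = 55 ≥ 49 [met]
    (e): 59 ≥ 49 [met]
  Stage II.1 is satisfied; the onus moves to the agency.
Stage II.2 — burden on agency; standard: the preponderance of the evidence (weight is at least 49).
    (f): 70 − 27 = 43 < 49 [not met]
  The agency does not carry Stage II.2.
So the contractor prevails on this issue.
Per-issue: Issue I → agency; Issue II → contractor. The contractor must prevail on every issue; overall, the agency prevails.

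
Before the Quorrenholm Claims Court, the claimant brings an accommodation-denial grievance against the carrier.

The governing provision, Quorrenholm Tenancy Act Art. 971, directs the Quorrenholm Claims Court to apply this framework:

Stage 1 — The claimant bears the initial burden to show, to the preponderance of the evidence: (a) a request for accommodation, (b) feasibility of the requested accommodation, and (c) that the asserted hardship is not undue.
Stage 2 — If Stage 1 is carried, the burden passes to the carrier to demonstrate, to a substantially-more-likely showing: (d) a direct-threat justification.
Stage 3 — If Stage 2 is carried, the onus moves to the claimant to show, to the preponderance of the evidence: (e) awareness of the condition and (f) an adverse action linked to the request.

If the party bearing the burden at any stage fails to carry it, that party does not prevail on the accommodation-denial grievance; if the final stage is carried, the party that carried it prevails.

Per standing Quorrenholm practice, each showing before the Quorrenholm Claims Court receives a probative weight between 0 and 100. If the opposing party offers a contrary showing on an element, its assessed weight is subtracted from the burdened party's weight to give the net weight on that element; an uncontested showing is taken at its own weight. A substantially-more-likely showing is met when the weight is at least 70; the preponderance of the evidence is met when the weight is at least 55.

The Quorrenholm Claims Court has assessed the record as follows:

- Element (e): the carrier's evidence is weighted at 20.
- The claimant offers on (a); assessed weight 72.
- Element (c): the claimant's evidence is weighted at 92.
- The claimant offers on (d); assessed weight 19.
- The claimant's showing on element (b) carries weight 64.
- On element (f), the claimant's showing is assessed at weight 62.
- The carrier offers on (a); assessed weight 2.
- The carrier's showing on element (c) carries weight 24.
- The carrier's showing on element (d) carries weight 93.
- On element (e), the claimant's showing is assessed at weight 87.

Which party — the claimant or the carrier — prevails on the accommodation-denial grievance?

claimant

Stage 1 — burden on claimant; standard: the preponderance of the evidence (weight is at least 55).
    (a): 72 − 2 = 70 ≥ 55 [met]
    (b): 64 ≥ 55 [met]
    (c): 92 − 24 = 68 ≥ 55 [met]
  Stage 1 is satisfied; the onus moves to the carrier.
Stage 2 — burden on carrier; standard: a substantially-more-likely showing (weight is at least 70).
    (d): 93 − 19 = 74 ≥ 70 [met]
  Stage 2 is satisfied; the onus moves to the claimant.
Stage 3 — burden on claimant; standard: the preponderance of the evidence (weight is at least 55).
    (e): 87 − 20 = 67 ≥ 55 [met]
    (f): 62 ≥ 55 [met]
  Stage 3 carried; the final stage is satisfied.
With every stage satisfied, the claimant prevails.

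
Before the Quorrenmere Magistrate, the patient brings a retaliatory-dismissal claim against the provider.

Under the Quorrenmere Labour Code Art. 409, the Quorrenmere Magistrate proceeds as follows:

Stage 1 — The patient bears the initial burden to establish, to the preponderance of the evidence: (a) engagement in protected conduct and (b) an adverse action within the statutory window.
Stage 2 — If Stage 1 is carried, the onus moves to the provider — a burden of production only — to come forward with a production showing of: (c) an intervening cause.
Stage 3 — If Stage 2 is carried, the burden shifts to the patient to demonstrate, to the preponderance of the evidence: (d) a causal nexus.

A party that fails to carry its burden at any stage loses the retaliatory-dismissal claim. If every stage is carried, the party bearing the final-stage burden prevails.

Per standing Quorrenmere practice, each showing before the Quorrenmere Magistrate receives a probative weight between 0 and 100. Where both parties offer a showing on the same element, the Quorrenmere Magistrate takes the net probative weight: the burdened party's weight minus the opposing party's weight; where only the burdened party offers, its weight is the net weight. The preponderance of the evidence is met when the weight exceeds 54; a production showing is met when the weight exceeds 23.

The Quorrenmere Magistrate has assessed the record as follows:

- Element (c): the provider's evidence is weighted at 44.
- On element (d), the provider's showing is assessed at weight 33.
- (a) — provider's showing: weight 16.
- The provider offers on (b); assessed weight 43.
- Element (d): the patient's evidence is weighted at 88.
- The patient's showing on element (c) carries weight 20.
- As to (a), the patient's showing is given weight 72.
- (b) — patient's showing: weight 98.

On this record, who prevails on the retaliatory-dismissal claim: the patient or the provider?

patient

Stage 1 (patient, the preponderance of the evidence, weight exceeds 54): (a) net 72−16=56 > 54 — meets; (b) net 98−43=55 > 54 — meets.
  Stage 1 is satisfied; the onus moves to the provider.
Stage 2 (provider, a production showing, weight exceeds 23): (c) net 44−20=24 > 23 — meets.
  The provider carries Stage 2; the patient now bears the burden.
Stage 3 (patient, the preponderance of the evidence, weight exceeds 54): (d) net 88−33=55 > 54 — meets.
  Stage 3 carried; the final stage is satisfied.
All stages carried — the patient prevails.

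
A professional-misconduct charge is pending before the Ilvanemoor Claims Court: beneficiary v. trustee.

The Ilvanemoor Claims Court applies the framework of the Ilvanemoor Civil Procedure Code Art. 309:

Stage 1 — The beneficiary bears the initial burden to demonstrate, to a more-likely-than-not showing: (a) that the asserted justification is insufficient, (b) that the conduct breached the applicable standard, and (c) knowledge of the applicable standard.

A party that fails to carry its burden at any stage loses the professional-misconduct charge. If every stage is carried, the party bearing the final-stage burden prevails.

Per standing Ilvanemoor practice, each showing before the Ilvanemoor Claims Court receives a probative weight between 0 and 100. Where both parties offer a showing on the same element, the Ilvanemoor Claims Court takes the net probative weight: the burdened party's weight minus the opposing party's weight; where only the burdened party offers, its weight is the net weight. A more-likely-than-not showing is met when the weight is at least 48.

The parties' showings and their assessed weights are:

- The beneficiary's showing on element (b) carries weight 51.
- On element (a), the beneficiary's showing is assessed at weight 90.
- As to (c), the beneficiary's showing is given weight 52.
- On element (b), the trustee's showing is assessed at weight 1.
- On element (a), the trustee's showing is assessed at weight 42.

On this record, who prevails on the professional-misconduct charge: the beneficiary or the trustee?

beneficiary

At Stage 1 the beneficiary must meet a more-likely-than-not showing (weight is at least 48): on (a) the weight is 90 less the opposing 42 gives net 48, ≥ 48, so (a) meets the standard; on (b) the weight is 51 less the opposing 1 gives net 50, ≥ 48, so (b) meets the standard; on (c) the weight is 52, ≥ 48, so (c) meets the standard.
  Stage 1 carried; the final stage is satisfied.
Every stage carried; the beneficiary prevails.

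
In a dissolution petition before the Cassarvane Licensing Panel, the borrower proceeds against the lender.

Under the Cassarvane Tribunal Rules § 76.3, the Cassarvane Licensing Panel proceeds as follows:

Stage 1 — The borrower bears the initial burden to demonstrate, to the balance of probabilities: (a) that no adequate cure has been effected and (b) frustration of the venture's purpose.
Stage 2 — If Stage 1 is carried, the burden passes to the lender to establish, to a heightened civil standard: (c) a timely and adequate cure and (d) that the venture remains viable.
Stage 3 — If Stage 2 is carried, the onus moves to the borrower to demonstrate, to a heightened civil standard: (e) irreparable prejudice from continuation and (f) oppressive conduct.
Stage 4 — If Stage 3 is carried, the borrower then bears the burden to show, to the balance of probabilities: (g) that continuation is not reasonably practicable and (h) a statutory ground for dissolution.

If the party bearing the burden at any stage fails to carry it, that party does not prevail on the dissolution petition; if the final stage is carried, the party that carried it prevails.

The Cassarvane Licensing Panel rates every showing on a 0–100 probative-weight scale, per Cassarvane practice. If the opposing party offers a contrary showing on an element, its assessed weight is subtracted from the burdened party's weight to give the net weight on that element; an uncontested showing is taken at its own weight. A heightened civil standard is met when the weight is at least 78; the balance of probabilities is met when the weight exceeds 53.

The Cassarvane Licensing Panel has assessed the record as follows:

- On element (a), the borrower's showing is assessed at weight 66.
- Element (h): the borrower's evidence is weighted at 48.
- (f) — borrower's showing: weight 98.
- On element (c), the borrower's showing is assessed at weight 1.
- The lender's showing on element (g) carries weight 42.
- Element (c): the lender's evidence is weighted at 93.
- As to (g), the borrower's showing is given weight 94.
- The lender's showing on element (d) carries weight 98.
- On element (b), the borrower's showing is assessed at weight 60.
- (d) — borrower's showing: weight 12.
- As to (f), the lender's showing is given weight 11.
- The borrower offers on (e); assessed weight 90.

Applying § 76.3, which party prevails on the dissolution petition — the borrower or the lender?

lender

Stage 1 — burden on borrower; standard: the balance of probabilities (weight exceeds 53).
    (a): 66 > 53 [met]
    (b): 60 > 53 [met]
  The borrower carries Stage 1; the lender now bears the burden.
Stage 2 — burden on lender; standard: a heightened civil standard (weight is at least 78).
    (c): 93 − 1 = 92 ≥ 78 [met]
    (d): 98 − 12 = 86 ≥ 78 [met]
  Stage 2 carried; the burden shifts to the borrower.
Stage 3 — burden on borrower; standard: a heightened civil standard (weight is at least 78).
    (e): 90 ≥ 78 [met]
    (f): 98 − 11 = 87 ≥ 78 [met]
  Stage 3 is satisfied; the borrower continues to bear the burden.
Stage 4 — burden on borrower; standard: the balance of probabilities (weight exceeds 53).
    (g): 94 − 42 = 52 ≤ 53 [not met]
    (h): 48 ≤ 53 [not met]
  Not every element is met, so the borrower fails to carry Stage 4.
The lender prevails.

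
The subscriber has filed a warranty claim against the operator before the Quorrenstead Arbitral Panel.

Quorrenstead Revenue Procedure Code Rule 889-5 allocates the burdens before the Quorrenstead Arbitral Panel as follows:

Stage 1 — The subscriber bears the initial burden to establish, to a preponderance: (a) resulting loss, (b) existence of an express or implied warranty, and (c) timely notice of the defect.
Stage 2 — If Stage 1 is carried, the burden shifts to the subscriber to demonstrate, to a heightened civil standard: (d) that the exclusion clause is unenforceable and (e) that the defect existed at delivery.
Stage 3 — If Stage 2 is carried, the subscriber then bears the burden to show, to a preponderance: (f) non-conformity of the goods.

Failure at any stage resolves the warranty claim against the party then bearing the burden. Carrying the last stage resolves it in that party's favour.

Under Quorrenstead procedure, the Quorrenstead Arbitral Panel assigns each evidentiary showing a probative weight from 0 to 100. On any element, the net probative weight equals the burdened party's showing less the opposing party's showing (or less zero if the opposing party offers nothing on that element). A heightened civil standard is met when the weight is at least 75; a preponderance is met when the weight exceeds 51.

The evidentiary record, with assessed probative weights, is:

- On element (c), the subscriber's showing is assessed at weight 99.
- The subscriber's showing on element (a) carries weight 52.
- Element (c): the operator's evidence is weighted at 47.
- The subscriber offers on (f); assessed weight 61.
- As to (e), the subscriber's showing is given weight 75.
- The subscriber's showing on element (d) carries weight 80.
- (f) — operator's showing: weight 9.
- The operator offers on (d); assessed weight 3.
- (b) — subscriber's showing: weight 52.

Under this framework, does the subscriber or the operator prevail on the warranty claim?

subscriber

Stage 1 (subscriber, a preponderance, weight exceeds 51): (a) 52 > 51 — meets; (b) 52 > 51 — meets; (c) net 99−47=52 > 51 — meets.
  All elements met. The subscriber retains the burden for Stage 2.
Stage 2 (subscriber, a heightened civil standard, weight is at least 75): (d) net 80−3=77 ≥ 75 — meets; (e) 75 ≥ 75 — meets.
  Stage 2 carried; the burden remains with the subscriber.
Stage 3 (subscriber, a preponderance, weight exceeds 51): (f) net 61−9=52 > 51 — meets.
  The subscriber carries the last stage.
With every stage satisfied, the subscriber prevails.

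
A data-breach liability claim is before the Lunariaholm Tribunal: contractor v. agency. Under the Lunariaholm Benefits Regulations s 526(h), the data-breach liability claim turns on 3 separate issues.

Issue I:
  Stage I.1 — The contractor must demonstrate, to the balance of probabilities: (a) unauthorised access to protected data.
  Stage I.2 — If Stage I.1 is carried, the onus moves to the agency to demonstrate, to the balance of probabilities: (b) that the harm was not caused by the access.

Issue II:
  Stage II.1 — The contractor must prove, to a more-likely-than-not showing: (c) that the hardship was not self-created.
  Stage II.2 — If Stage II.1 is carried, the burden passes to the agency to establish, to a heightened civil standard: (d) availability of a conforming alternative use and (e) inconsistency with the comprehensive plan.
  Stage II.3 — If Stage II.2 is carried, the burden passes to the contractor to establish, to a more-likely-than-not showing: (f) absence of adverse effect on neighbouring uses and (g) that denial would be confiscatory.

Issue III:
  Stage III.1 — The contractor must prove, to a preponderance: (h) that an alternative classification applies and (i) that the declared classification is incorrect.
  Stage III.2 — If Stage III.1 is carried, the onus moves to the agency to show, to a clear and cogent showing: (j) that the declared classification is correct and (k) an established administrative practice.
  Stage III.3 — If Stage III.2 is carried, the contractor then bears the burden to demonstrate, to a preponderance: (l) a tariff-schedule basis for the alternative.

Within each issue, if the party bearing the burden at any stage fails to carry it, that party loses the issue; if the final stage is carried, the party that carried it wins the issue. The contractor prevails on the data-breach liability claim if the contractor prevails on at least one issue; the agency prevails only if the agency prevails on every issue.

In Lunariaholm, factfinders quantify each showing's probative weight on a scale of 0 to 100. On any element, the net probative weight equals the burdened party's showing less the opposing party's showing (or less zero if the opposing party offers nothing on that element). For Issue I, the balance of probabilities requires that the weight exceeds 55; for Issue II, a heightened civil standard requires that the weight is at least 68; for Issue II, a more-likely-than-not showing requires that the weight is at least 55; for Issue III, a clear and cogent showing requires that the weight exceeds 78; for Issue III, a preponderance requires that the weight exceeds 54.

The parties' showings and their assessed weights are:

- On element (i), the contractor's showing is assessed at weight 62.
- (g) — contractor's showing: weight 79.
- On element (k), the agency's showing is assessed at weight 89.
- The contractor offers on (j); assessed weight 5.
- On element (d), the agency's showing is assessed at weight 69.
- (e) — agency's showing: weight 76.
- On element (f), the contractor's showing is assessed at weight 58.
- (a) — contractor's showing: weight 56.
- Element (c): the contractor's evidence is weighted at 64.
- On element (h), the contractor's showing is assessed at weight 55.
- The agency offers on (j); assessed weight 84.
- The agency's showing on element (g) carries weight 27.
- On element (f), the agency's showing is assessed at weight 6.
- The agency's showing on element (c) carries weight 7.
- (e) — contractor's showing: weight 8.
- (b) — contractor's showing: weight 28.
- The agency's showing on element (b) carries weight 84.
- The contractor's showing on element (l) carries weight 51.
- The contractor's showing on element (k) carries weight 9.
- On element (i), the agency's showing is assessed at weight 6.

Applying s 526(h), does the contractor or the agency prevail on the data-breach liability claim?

— Issue I —
Stage I.1 — burden on contractor; standard: the balance of probabilities (weight exceeds 55).
    (a): 56 > 55 [met]
  Stage I.1 carried; the burden shifts to the agency.
Stage I.2 — burden on agency; standard: the balance of probabilities (weight exceeds 55).
    (b): 84 − 28 = 56 > 55 [met]
  The agency carries the last stage.
All stages carried — the agency prevails on this issue.
— Issue II —
Stage II.1 (contractor, a more-likely-than-not showing, weight is at least 55): (c) net 64−7=57 ≥ 55 — meets.
  Stage II.1 is satisfied; the onus moves to the agency.
Stage II.2 (agency, a heightened civil standard, weight is at least 68): (d) 69 ≥ 68 — meets; (e) net 76−8=68 ≥ 68 — meets.
  Stage II.2 carried; the burden shifts to the contractor.
Stage II.3 (contractor, a more-likely-than-not showing, weight is at least 55): (f) net 58−6=52 < 55 — fails; (g) net 79−27=52 < 55 — fails.
  Not every element is met, so the contractor fails to carry Stage II.3.
The analysis ends at Stage II.3; the agency prevails on this issue.
— Issue III —
Stage III.1 — burden on contractor; standard: a preponderance (weight exceeds 54).
    (h): 55 > 54 [met]
    (i): 62 − 6 = 56 > 54 [met]
  Stage III.1 is satisfied; the onus moves to the agency.
Stage III.2 — burden on agency; standard: a clear and cogent showing (weight exceeds 78).
    (j): 84 − 5 = 79 > 78 [met]
    (k): 89 − 9 = 80 > 78 [met]
  The agency carries Stage III.2; the contractor now bears the burden.
Stage III.3 — burden on contractor; standard: a preponderance (weight exceeds 54).
    (l): 51 ≤ 54 [not met]
  The contractor does not carry Stage III.3.
The analysis ends at Stage III.3; the agency prevails on this issue.
Per-issue: Issue I → agency; Issue II → agency; Issue III → agency. The contractor must prevail on at least one issue; overall, the agency prevails.

agency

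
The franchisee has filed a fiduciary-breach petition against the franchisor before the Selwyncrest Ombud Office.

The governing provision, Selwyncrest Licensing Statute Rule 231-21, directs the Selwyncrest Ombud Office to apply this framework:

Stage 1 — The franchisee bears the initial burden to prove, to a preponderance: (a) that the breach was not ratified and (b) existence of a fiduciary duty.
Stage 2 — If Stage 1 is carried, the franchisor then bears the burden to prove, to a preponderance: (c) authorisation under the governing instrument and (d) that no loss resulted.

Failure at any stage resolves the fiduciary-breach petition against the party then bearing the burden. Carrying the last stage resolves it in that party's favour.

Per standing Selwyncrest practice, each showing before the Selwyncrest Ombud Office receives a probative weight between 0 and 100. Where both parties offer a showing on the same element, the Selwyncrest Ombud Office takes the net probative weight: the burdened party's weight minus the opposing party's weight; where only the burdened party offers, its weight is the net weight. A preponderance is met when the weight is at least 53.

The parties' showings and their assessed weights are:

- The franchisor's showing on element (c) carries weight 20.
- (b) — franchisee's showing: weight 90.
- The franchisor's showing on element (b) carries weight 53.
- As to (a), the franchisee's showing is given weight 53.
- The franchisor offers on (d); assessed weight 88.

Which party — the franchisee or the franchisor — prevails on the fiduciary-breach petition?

franchisor

At Stage 1 the franchisee must meet a preponderance (weight is at least 53): on (a) the weight is 53, which does reach 53, so (a) meets the standard; on (b) the weight is 90 less the opposing 53 gives net 37, < 53, so (b) does not meet the standard.
  Stage 1 not carried; the franchisee fails its burden.
So the franchisor prevails.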